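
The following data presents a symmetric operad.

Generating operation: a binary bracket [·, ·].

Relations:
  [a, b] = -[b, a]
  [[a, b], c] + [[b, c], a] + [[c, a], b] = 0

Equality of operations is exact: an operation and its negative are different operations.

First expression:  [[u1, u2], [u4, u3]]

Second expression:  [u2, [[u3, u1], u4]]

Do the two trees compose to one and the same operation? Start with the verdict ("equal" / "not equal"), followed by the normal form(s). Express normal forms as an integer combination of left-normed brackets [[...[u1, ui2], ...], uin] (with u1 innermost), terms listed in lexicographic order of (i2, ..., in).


not equal: they reduce to -[[[u1, u2], u3], u4] + [[[u1, u2], u4], u3] and [[[u1, u3], u4], u2]


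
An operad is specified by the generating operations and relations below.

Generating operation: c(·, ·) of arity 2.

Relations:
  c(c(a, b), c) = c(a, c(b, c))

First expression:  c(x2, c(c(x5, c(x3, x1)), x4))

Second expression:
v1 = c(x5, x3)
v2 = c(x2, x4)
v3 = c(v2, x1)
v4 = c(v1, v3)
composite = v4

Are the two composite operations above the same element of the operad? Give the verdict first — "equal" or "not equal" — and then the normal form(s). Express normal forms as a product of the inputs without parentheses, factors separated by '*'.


not equal — first x2 * x5 * x3 * x1 * x4, second x5 * x3 * x2 * x4 * x1

The first composite normalizes to x2 * x5 * x3 * x1 * x4
The second composite normalizes to x5 * x3 * x2 * x4 * x1
They disagree, so not equal.


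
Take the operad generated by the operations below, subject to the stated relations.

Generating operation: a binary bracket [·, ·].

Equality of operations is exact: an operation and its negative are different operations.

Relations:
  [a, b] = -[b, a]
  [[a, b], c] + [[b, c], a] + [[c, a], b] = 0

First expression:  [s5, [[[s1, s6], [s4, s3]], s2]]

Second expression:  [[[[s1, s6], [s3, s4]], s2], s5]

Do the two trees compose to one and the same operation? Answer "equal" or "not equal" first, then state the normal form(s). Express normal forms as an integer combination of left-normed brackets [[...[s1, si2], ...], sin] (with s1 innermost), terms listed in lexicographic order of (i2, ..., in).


The first expression, normalized: [[[[[s1, s6], s3], s4], s2], s5] - [[[[[s1, s6], s4], s3], s2], s5]
The second expression, normalized: [[[[[s1, s6], s3], s4], s2], s5] - [[[[[s1, s6], s4], s3], s2], s5]
The normal forms match — equal.

equal: each reduces to [[[[[s1, s6], s3], s4], s2], s5] - [[[[[s1, s6], s4], s3], s2], s5]


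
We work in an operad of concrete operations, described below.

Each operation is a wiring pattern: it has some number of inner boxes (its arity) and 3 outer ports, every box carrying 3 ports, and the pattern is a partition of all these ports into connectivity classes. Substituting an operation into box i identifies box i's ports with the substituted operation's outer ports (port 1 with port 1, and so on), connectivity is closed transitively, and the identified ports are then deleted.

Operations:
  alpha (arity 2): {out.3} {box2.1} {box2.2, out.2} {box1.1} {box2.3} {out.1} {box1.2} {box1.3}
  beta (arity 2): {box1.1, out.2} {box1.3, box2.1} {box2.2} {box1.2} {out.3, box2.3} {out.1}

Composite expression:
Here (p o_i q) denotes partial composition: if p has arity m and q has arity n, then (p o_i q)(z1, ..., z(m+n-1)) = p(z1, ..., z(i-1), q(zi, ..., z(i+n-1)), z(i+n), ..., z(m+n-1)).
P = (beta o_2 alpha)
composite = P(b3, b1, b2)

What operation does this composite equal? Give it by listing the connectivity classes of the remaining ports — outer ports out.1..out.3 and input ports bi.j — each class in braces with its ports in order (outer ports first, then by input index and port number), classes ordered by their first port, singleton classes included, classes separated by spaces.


Reachability decides: close wires over beta-identified ports.
the subtree at alpha composes to {out.1} {out.2, b2.2} {out.3} {b1.1} {b1.2} {b1.3} {b2.1} {b2.3} on (b1, b2); out.j = own outer ports
the subtree at beta composes to {out.1} {out.2, b3.1} {out.3} {b1.1} {b1.2} {b1.3} {b2.1} {b2.2} {b2.3} {b3.2} {b3.3} on (b3, b1, b2); out.j = own outer ports

{out.1} {out.2, b3.1} {out.3} {b1.1} {b1.2} {b1.3} {b2.1} {b2.2} {b2.3} {b3.2} {b3.3}


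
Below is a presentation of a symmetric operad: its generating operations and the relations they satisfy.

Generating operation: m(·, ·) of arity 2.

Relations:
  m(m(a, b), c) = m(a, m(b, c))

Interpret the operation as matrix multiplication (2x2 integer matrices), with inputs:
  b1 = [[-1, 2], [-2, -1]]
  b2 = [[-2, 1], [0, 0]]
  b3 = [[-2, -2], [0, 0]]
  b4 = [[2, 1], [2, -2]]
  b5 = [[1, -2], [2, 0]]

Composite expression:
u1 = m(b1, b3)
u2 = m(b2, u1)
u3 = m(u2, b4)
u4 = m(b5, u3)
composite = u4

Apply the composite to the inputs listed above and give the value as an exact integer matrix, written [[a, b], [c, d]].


[[0, 0], [0, 0]]


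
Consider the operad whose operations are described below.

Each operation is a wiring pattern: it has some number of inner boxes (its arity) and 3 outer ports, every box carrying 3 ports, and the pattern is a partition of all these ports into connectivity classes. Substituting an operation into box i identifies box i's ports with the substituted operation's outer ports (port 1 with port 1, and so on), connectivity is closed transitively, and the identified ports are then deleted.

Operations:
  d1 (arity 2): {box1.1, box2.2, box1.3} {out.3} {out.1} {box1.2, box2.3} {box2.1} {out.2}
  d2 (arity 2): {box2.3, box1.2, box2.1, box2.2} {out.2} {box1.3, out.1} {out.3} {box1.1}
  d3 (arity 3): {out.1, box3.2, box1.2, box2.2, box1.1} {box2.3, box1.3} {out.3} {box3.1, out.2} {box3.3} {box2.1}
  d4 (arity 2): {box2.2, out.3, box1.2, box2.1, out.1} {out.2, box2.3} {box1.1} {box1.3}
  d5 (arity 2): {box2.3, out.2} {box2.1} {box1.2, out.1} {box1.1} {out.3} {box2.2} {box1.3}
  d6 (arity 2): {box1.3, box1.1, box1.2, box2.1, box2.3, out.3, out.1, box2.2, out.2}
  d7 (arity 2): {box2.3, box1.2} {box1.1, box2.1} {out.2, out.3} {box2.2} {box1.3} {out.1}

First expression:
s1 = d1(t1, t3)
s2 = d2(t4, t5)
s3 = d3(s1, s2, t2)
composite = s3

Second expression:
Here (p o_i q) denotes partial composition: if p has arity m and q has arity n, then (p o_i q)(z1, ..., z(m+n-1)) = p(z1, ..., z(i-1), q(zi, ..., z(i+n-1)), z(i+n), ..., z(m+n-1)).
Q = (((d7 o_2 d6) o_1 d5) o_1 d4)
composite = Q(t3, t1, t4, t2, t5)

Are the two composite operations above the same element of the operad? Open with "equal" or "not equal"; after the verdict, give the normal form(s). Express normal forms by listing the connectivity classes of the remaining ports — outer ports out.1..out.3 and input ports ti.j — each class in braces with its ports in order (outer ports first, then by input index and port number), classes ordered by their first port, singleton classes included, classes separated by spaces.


The first expression reduces to {out.1, t2.2} {out.2, t2.1} {out.3} {t1.1, t1.3, t3.2} {t1.2, t3.3} {t2.3} {t3.1} {t4.1} {t4.2, t5.1, t5.2, t5.3} {t4.3}
The second expression reduces to {out.1} {out.2, out.3} {t1.1, t1.2, t3.2} {t1.3, t2.1, t2.2, t2.3, t4.3, t5.1, t5.2, t5.3} {t3.1} {t3.3} {t4.1} {t4.2}
Distinct normal forms: not equal.

not equal: they reduce to {out.1, t2.2} {out.2, t2.1} {out.3} {t1.1, t1.3, t3.2} {t1.2, t3.3} {t2.3} {t3.1} {t4.1} {t4.2, t5.1, t5.2, t5.3} {t4.3} and {out.1} {out.2, out.3} {t1.1, t1.2, t3.2} {t1.3, t2.1, t2.2, t2.3, t4.3, t5.1, t5.2, t5.3} {t3.1} {t3.3} {t4.1} {t4.2}


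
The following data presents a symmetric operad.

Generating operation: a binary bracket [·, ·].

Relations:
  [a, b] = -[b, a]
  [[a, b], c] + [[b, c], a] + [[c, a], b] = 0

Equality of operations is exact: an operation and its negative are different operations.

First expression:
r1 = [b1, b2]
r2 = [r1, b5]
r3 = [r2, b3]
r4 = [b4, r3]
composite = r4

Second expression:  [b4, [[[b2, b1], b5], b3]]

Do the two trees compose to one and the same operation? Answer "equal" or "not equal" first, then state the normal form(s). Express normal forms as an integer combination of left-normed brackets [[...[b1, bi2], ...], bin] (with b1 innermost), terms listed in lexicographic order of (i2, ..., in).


not equal; first: -[[[[b1, b2], b5], b3], b4]; second: [[[[b1, b2], b5], b3], b4]


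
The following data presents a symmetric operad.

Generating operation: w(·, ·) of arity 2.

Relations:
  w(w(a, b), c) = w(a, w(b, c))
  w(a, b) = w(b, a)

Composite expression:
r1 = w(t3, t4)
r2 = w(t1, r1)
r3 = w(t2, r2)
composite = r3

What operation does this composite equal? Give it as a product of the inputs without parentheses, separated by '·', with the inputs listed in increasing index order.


t1 · t2 · t3 · t4

Both nesting and order wash out for w; what remains is which t's occur.
w(t3, t4) collapses to t3 · t4
w(t1, w(t3, t4)) collapses to t1 · t3 · t4
w(t2, w(t1, w(t3, t4))) collapses to t2 · t1 · t3 · t4
commutativity sorts the factors: t1 · t2 · t3 · t4


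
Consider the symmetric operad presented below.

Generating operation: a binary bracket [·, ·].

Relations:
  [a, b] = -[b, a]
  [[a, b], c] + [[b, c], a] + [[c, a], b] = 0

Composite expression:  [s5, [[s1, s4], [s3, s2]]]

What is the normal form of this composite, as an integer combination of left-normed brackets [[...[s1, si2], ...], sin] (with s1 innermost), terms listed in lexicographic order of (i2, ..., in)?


Left-normed coefficients sit on the s1-initial expansion words.
Composite bracket: [s5, [[s1, s4], [s3, s2]]]
The bracket unfolds into 16 signed words via [a, b] = ab - ba (2^4 = 16).
Words beginning with s1 determine it all:
  s1s4s2s3s5 (sign +1) contributes +[[[[s1, s4], s2], s3], s5]
  s1s4s3s2s5 (sign -1) contributes -[[[[s1, s4], s3], s2], s5]

[[[[s1, s4], s2], s3], s5] - [[[[s1, s4], s3], s2], s5]


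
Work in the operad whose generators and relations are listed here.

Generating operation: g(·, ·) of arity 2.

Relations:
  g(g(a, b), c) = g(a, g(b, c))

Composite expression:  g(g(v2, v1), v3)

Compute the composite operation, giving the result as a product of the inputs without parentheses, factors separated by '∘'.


v2 ∘ v1 ∘ v3

Associativity of g dissolves the nesting; only the v-input order survives.
g(v2, v1) flattens to v2 ∘ v1
g(g(v2, v1), v3) flattens to v2 ∘ v1 ∘ v3


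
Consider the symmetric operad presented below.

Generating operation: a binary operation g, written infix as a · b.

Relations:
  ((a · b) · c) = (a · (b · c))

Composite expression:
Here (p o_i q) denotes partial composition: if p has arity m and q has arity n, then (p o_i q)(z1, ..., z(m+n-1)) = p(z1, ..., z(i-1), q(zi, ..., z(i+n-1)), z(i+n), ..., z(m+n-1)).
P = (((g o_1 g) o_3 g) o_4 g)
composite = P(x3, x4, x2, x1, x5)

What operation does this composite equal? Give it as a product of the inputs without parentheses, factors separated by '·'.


x3 · x4 · x2 · x1 · x5

Associativity of g dissolves the nesting; only the x-input order survives.
(x3 · x4) unparenthesizes to x3 · x4
(x1 · x5) unparenthesizes to x1 · x5
(x2 · (x1 · x5)) unparenthesizes to x2 · x1 · x5
((x3 · x4) · (x2 · (x1 · x5))) unparenthesizes to x3 · x4 · x2 · x1 · x5


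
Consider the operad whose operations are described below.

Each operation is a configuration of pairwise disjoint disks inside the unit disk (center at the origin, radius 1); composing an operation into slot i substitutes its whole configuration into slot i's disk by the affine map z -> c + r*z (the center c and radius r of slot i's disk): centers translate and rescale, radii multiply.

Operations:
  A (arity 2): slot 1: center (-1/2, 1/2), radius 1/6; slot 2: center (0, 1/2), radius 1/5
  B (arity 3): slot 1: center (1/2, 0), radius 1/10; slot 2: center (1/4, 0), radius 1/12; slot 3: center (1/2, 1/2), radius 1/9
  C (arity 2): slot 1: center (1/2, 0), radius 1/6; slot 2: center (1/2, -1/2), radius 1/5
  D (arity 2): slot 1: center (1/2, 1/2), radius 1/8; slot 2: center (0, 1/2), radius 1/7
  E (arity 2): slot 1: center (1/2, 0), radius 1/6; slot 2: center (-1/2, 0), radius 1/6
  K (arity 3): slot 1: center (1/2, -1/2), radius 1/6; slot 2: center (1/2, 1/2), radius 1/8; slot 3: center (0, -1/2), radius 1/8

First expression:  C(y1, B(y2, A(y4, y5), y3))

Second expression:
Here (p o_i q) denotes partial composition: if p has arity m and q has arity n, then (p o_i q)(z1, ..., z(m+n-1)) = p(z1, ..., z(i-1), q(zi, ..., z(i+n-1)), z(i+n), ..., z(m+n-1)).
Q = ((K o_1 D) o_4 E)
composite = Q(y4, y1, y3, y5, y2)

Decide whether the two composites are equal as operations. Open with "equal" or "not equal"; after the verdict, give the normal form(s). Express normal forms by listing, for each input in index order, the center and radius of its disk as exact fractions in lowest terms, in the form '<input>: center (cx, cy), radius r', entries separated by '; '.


not equal; the first gives y1: center (1/2, 0), radius 1/6; y2: center (3/5, -1/2), radius 1/50; y3: center (3/5, -2/5), radius 1/45; y4: center (13/24, -59/120), radius 1/360; y5: center (11/20, -59/120), radius 1/300 and the second y1: center (1/2, -5/12), radius 1/42; y2: center (-1/16, -1/2), radius 1/48; y3: center (1/2, 1/2), radius 1/8; y4: center (7/12, -5/12), radius 1/48; y5: center (1/16, -1/2), radius 1/48

The first expression reduces to y1: center (1/2, 0), radius 1/6; y2: center (3/5, -1/2), radius 1/50; y3: center (3/5, -2/5), radius 1/45; y4: center (13/24, -59/120), radius 1/360; y5: center (11/20, -59/120), radius 1/300
The second expression reduces to y1: center (1/2, -5/12), radius 1/42; y2: center (-1/16, -1/2), radius 1/48; y3: center (1/2, 1/2), radius 1/8; y4: center (7/12, -5/12), radius 1/48; y5: center (1/16, -1/2), radius 1/48
The forms do not match — not equal.


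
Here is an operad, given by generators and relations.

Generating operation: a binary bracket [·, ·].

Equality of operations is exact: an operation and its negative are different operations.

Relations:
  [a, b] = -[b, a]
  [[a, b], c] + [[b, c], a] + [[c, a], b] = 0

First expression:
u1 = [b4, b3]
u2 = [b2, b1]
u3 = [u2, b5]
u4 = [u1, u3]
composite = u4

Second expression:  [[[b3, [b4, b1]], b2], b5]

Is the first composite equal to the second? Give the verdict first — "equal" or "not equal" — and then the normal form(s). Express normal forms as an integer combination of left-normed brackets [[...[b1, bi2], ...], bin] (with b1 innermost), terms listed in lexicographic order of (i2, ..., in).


not equal; first: -[[[[b1, b2], b5], b3], b4] + [[[[b1, b2], b5], b4], b3]; second: [[[[b1, b4], b3], b2], b5]

The first expression, normalized: -[[[[b1, b2], b5], b3], b4] + [[[[b1, b2], b5], b4], b3]
The second expression, normalized: [[[[b1, b4], b3], b2], b5]
The normal forms differ: not equal.


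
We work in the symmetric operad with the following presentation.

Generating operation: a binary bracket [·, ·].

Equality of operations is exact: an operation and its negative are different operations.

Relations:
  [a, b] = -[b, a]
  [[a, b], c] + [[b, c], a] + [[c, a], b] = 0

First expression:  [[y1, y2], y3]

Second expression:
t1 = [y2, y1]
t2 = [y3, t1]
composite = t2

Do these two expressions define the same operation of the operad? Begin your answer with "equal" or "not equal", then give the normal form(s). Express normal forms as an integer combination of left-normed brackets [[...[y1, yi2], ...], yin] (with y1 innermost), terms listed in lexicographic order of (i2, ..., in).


The first expression, normalized: [[y1, y2], y3]
The second expression, normalized: [[y1, y2], y3]
Same normal form: equal.

equal — both sides give [[y1, y2], y3]


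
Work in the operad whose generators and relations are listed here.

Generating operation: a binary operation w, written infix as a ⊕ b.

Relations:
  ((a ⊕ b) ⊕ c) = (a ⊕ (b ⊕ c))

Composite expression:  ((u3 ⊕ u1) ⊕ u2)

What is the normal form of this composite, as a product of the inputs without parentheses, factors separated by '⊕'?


u3 ⊕ u1 ⊕ u2

Associativity of w dissolves the nesting; only the u-input order survives.
(u3 ⊕ u1) spells out as u3 ⊕ u1
((u3 ⊕ u1) ⊕ u2) spells out as u3 ⊕ u1 ⊕ u2


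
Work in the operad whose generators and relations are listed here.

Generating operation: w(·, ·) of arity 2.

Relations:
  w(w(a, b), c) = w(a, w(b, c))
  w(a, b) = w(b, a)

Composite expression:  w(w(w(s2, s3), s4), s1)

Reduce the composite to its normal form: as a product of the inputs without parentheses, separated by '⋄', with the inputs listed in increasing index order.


s1 ⋄ s2 ⋄ s3 ⋄ s4

Reordering under w is free, so list the s-inputs canonically.
w(s2, s3) flattens to s2 ⋄ s3
w(w(s2, s3), s4) flattens to s2 ⋄ s3 ⋄ s4
w(w(w(s2, s3), s4), s1) flattens to s2 ⋄ s3 ⋄ s4 ⋄ s1
putting the inputs in ascending order: s1 ⋄ s2 ⋄ s3 ⋄ s4


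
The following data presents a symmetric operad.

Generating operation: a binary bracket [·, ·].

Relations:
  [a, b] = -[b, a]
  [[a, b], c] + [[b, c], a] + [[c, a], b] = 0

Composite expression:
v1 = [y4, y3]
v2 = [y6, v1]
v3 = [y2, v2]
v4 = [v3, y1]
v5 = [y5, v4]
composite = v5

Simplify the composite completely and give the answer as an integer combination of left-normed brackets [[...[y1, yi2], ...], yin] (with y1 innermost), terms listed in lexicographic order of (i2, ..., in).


Expand each bracket as ab - ba; the y1-initial words give the coefficients.
Composite bracket: [y5, [[y2, [y6, [y4, y3]]], y1]]
Applying ab - ba throughout gives 32 signed words (2^5 = 32).
Collect the words opening with y1:
  word y1y2y3y4y6y5 has sign +1, contributing +[[[[[y1, y2], y3], y4], y6], y5]
  word y1y2y4y3y6y5 has sign -1, contributing -[[[[[y1, y2], y4], y3], y6], y5]
  word y1y2y6y3y4y5 has sign -1, contributing -[[[[[y1, y2], y6], y3], y4], y5]
  word y1y2y6y4y3y5 has sign +1, contributing +[[[[[y1, y2], y6], y4], y3], y5]
  word y1y3y4y6y2y5 has sign -1, contributing -[[[[[y1, y3], y4], y6], y2], y5]
  word y1y4y3y6y2y5 has sign +1, contributing +[[[[[y1, y4], y3], y6], y2], y5]
  word y1y6y3y4y2y5 has sign +1, contributing +[[[[[y1, y6], y3], y4], y2], y5]
  word y1y6y4y3y2y5 has sign -1, contributing -[[[[[y1, y6], y4], y3], y2], y5]

[[[[[y1, y2], y3], y4], y6], y5] - [[[[[y1, y2], y4], y3], y6], y5] - [[[[[y1, y2], y6], y3], y4], y5] + [[[[[y1, y2], y6], y4], y3], y5] - [[[[[y1, y3], y4], y6], y2], y5] + [[[[[y1, y4], y3], y6], y2], y5] + [[[[[y1, y6], y3], y4], y2], y5] - [[[[[y1, y6], y4], y3], y2], y5]


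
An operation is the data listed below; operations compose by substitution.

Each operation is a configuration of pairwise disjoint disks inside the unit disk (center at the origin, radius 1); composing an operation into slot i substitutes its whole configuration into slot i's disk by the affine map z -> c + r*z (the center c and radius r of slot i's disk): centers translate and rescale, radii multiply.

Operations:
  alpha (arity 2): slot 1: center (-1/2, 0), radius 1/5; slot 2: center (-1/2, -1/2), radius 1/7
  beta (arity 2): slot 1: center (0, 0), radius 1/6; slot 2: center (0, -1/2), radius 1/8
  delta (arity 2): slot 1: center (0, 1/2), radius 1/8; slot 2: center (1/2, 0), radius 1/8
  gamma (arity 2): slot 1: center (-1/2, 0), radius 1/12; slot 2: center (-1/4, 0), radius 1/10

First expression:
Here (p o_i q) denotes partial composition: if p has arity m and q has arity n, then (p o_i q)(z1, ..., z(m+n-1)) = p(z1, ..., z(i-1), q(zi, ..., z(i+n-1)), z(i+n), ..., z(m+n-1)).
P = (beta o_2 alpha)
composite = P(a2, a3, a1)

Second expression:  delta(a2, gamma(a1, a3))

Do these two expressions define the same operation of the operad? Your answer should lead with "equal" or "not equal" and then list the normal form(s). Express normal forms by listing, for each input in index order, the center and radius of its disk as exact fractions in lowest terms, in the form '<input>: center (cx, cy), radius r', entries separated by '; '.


not equal — first a1: center (-1/16, -9/16), radius 1/56; a2: center (0, 0), radius 1/6; a3: center (-1/16, -1/2), radius 1/40, second a1: center (7/16, 0), radius 1/96; a2: center (0, 1/2), radius 1/8; a3: center (15/32, 0), radius 1/80

The first composite normalizes to a1: center (-1/16, -9/16), radius 1/56; a2: center (0, 0), radius 1/6; a3: center (-1/16, -1/2), radius 1/40
The second composite normalizes to a1: center (7/16, 0), radius 1/96; a2: center (0, 1/2), radius 1/8; a3: center (15/32, 0), radius 1/80
The forms do not match — not equal.


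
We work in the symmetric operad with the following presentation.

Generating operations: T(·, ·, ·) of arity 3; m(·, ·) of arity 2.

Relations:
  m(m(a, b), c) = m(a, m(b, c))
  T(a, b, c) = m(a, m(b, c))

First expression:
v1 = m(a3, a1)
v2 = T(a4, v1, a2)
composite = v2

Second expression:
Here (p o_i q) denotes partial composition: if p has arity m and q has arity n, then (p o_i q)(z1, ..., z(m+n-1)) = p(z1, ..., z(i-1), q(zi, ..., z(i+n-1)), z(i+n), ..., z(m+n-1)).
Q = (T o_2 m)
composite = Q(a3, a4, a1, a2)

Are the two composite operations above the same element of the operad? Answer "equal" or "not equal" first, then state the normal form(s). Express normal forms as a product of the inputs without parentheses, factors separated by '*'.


not equal — first a4 * a3 * a1 * a2, second a3 * a4 * a1 * a2

The first expression reduces to a4 * a3 * a1 * a2
The second expression reduces to a3 * a4 * a1 * a2
They disagree, so not equal.


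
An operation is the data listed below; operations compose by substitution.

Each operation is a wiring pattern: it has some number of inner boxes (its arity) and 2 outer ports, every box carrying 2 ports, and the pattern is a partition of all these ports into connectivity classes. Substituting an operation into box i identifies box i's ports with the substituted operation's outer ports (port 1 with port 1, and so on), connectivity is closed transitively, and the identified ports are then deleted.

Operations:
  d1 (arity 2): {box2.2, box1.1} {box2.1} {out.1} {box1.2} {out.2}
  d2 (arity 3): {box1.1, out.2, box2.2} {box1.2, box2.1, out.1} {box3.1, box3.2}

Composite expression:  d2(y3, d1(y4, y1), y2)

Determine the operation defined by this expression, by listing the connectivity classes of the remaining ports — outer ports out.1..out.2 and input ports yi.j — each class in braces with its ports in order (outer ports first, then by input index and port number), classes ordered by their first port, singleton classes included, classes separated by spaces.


{out.1, y3.2} {out.2, y3.1} {y1.1} {y1.2, y4.1} {y2.1, y2.2} {y4.2}

After gluing at d2, chains via deleted ports link the y-ports.
d1 over (y4, y1) gives {out.1} {out.2} {y1.1} {y1.2, y4.1} {y4.2}, out.j being that stage's outer ports
d2 over (y3, y4, y1, y2) gives {out.1, y3.2} {out.2, y3.1} {y1.1} {y1.2, y4.1} {y2.1, y2.2} {y4.2}, out.j being that stage's outer ports


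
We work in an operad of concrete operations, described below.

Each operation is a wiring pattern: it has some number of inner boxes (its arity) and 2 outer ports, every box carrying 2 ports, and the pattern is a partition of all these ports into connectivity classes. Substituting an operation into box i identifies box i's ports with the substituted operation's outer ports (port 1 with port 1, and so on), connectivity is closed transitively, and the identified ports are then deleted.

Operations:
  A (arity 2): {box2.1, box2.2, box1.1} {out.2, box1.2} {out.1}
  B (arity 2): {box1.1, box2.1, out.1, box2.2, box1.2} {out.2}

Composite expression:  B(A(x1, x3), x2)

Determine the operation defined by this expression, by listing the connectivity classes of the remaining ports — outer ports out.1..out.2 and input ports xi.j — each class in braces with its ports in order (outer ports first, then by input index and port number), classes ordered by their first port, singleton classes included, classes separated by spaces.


Substituting into B glues patterns; closure does the rest.
after A, the pattern on (x1, x3) reads {out.1} {out.2, x1.2} {x1.1, x3.1, x3.2} (out.j = its outer ports)
after B, the pattern on (x1, x3, x2) reads {out.1, x1.2, x2.1, x2.2} {out.2} {x1.1, x3.1, x3.2} (out.j = its outer ports)

{out.1, x1.2, x2.1, x2.2} {out.2} {x1.1, x3.1, x3.2}


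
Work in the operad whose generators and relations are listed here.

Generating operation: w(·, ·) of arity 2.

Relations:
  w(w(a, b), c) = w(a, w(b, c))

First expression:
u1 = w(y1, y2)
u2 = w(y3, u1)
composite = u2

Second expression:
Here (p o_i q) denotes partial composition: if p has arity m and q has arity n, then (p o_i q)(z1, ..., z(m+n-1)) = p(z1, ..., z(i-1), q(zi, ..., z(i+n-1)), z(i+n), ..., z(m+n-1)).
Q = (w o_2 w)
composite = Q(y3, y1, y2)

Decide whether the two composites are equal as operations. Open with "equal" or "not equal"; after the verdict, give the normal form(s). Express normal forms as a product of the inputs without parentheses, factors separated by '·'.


The first composite normalizes to y3 · y1 · y2
The second composite normalizes to y3 · y1 · y2
Same normal form: equal.

equal — both sides give y3 · y1 · y2


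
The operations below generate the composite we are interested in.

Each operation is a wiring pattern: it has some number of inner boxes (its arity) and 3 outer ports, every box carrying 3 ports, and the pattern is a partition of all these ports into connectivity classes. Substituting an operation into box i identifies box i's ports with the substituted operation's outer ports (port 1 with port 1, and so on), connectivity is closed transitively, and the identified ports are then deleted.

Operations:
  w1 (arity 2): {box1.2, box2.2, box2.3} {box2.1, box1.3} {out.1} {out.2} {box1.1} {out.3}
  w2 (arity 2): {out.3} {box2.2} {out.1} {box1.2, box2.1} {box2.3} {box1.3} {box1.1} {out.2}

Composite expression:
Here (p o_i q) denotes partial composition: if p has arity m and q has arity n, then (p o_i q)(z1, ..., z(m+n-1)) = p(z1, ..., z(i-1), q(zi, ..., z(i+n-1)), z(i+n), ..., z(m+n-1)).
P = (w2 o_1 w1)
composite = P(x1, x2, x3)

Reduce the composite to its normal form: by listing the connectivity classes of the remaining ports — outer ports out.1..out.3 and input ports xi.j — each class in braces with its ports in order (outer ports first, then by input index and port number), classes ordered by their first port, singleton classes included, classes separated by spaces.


{out.1} {out.2} {out.3} {x1.1} {x1.2, x2.2, x2.3} {x1.3, x2.1} {x3.1} {x3.2} {x3.3}

Reachability decides: close wires over w2-identified ports.
composing w1 on (x1, x2), with out.j its own outer ports: {out.1} {out.2} {out.3} {x1.1} {x1.2, x2.2, x2.3} {x1.3, x2.1}
composing w2 on (x1, x2, x3), with out.j its own outer ports: {out.1} {out.2} {out.3} {x1.1} {x1.2, x2.2, x2.3} {x1.3, x2.1} {x3.1} {x3.2} {x3.3}


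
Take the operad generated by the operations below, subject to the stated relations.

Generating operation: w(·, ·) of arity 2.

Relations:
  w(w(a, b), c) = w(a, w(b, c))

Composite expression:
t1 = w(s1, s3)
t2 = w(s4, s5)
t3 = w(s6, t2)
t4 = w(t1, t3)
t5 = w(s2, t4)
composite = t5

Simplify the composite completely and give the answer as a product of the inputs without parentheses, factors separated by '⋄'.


s2 ⋄ s1 ⋄ s3 ⋄ s6 ⋄ s4 ⋄ s5

Every regrouping of w is equal, so read the s-inputs in written order.
w(s1, s3) flattens to s1 ⋄ s3
w(s4, s5) flattens to s4 ⋄ s5
w(s6, w(s4, s5)) flattens to s6 ⋄ s4 ⋄ s5
w(w(s1, s3), w(s6, w(s4, s5))) flattens to s1 ⋄ s3 ⋄ s6 ⋄ s4 ⋄ s5
w(s2, w(w(s1, s3), w(s6, w(s4, s5)))) flattens to s2 ⋄ s1 ⋄ s3 ⋄ s6 ⋄ s4 ⋄ s5


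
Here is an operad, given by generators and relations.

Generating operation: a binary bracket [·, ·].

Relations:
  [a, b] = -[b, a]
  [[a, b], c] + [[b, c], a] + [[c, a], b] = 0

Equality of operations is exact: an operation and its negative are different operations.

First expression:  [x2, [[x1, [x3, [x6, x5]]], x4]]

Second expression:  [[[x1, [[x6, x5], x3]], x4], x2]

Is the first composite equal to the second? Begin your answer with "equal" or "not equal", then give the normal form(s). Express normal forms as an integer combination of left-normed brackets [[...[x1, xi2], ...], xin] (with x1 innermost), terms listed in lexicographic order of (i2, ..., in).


Normal form of the first expression: [[[[[x1, x3], x5], x6], x4], x2] - [[[[[x1, x3], x6], x5], x4], x2] - [[[[[x1, x5], x6], x3], x4], x2] + [[[[[x1, x6], x5], x3], x4], x2]
Normal form of the second expression: [[[[[x1, x3], x5], x6], x4], x2] - [[[[[x1, x3], x6], x5], x4], x2] - [[[[[x1, x5], x6], x3], x4], x2] + [[[[[x1, x6], x5], x3], x4], x2]
Identical normal forms: equal.

equal; the common form is [[[[[x1, x3], x5], x6], x4], x2] - [[[[[x1, x3], x6], x5], x4], x2] - [[[[[x1, x5], x6], x3], x4], x2] + [[[[[x1, x6], x5], x3], x4], x2]


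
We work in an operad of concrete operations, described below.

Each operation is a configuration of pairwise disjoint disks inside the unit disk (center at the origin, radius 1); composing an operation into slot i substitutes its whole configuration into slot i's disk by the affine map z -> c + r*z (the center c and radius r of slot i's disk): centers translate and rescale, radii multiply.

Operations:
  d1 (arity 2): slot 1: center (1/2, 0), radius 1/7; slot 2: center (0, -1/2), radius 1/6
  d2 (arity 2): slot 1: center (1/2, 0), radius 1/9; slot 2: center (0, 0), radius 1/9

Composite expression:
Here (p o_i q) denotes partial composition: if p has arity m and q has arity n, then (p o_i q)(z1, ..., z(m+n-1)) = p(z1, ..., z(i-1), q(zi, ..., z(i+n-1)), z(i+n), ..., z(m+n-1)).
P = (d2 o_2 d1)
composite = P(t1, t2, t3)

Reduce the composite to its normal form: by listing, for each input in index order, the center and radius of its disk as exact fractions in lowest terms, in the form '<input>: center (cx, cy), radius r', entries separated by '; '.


t1: center (1/2, 0), radius 1/9; t2: center (1/18, 0), radius 1/63; t3: center (0, -1/18), radius 1/54

Affine substitution under d2: radii multiply and t-centers shift.
input t1: applying the 1 nested substitution gives center (1/2, 0), radius 1/9
input t2: applying the 2 nested substitutions gives center (1/18, 0), radius 1/63
input t3: applying the 2 nested substitutions gives center (0, -1/18), radius 1/54


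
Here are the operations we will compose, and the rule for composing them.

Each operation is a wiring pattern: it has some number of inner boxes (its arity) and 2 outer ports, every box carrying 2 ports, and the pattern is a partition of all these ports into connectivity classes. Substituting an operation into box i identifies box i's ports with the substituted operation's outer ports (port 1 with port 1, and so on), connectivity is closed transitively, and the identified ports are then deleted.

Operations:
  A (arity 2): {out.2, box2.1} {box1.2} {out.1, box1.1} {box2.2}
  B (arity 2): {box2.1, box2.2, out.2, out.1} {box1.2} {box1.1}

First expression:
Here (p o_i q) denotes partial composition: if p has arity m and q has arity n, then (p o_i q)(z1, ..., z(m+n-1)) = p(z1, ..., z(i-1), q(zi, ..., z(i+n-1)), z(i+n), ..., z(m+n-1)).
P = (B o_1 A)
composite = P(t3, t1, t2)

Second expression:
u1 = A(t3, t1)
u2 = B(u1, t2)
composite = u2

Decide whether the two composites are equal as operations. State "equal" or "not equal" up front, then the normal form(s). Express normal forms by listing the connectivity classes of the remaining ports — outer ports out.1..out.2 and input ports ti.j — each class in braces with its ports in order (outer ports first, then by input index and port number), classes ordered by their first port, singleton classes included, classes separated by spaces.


equal — both sides give {out.1, out.2, t2.1, t2.2} {t1.1} {t1.2} {t3.1} {t3.2}


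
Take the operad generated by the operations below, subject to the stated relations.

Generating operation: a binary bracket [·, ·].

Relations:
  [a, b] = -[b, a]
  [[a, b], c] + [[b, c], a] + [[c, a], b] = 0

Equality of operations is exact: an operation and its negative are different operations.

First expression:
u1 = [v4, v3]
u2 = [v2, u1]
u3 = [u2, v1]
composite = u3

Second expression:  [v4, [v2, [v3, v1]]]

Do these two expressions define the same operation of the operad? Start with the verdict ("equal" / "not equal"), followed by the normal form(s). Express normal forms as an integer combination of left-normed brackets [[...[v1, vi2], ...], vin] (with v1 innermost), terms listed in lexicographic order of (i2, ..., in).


The first expression reduces to [[[v1, v2], v3], v4] - [[[v1, v2], v4], v3] - [[[v1, v3], v4], v2] + [[[v1, v4], v3], v2]
The second expression reduces to -[[[v1, v3], v2], v4]
Different reductions; not equal.

not equal; the first gives [[[v1, v2], v3], v4] - [[[v1, v2], v4], v3] - [[[v1, v3], v4], v2] + [[[v1, v4], v3], v2] and the second -[[[v1, v3], v2], v4]


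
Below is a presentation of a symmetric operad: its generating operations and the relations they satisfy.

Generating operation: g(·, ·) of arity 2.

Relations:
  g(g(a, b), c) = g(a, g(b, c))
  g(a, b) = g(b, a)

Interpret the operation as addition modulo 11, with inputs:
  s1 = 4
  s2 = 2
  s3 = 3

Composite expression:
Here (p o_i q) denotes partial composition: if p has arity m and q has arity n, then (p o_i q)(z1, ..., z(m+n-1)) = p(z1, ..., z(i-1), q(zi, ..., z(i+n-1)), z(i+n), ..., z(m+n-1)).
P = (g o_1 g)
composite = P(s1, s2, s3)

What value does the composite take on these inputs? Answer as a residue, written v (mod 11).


9 (mod 11)

g(s1, s2) = 6
g(g(s1, s2), s3) = 9


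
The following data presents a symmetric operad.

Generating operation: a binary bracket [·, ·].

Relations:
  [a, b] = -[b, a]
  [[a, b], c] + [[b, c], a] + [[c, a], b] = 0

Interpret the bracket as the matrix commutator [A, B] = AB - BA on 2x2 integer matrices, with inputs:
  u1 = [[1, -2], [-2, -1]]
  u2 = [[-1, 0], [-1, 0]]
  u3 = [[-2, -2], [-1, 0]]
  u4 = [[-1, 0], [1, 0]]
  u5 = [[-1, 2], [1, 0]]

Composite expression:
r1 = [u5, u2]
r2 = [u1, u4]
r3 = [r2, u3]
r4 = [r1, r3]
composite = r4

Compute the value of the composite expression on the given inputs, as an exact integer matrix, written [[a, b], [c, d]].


[[0, -24], [-24, 0]]

[u5, u2] = [[-2, 2], [-2, 2]]
[u1, u4] = [[-2, -2], [0, 2]]
[[u1, u4], u3] = [[2, 4], [-4, -2]]
[[u5, u2], [[u1, u4], u3]] = [[0, -24], [-24, 0]]


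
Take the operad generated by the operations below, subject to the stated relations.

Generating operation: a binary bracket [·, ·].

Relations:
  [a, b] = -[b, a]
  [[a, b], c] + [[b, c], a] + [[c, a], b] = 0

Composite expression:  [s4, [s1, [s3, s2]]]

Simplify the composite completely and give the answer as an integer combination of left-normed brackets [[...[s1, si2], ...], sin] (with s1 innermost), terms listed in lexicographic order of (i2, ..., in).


[[[s1, s2], s3], s4] - [[[s1, s3], s2], s4]

Antisymmetry and Jacobi reduce to s1-anchored left-normed brackets.
Composite bracket: [s4, [s1, [s3, s2]]]
Applying ab - ba throughout gives 8 signed words (2^3 = 8).
The s1-initial words carry the normal form:
  s1s2s3s4 (sign +1) contributes +[[[s1, s2], s3], s4]
  s1s3s2s4 (sign -1) contributes -[[[s1, s3], s2], s4]


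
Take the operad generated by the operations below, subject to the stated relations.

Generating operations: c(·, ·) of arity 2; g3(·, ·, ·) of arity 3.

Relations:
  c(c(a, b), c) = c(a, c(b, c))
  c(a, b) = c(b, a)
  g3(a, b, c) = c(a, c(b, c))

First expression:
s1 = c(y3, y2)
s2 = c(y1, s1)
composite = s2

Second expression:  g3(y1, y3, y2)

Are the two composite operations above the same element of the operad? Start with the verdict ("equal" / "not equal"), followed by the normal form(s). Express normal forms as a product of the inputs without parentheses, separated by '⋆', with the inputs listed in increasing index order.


equal; the common form is y1 ⋆ y2 ⋆ y3

The first expression, normalized: y1 ⋆ y2 ⋆ y3
The second expression, normalized: y1 ⋆ y2 ⋆ y3
Both agree, so they are equal.


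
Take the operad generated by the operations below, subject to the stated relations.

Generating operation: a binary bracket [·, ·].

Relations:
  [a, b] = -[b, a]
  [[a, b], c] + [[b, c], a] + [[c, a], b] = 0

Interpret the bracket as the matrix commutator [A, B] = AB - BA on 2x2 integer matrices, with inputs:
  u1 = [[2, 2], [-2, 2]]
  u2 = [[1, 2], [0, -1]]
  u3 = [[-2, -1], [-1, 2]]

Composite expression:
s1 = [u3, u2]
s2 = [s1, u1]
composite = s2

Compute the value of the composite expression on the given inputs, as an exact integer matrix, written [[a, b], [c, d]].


[[16, 8], [8, -16]]

[u3, u2] = [[2, -6], [-2, -2]]
[[u3, u2], u1] = [[16, 8], [8, -16]]


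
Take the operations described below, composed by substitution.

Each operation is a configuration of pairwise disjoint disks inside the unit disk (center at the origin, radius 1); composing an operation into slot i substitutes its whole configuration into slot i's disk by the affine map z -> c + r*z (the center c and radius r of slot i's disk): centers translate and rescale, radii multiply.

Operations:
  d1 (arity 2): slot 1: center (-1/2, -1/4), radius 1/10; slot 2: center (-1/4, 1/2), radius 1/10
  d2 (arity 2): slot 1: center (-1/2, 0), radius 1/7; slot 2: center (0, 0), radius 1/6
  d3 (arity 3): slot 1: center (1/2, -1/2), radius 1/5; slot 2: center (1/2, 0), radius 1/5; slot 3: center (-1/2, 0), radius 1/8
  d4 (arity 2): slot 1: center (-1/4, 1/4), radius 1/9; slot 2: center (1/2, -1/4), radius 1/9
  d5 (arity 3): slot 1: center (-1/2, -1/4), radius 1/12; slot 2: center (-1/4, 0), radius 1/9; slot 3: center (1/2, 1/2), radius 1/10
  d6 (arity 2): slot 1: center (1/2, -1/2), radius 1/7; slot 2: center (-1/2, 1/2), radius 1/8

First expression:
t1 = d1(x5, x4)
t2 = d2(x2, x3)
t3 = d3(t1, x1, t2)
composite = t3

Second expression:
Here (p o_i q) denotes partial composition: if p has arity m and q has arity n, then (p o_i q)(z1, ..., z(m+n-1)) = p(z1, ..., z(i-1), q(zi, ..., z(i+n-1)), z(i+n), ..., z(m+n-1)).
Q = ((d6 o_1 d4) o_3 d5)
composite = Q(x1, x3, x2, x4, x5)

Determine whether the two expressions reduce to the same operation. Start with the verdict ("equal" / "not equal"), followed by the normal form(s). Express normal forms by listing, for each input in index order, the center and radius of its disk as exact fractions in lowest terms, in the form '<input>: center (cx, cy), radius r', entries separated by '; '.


not equal — first x1: center (1/2, 0), radius 1/5; x2: center (-9/16, 0), radius 1/56; x3: center (-1/2, 0), radius 1/48; x4: center (9/20, -2/5), radius 1/50; x5: center (2/5, -11/20), radius 1/50, second x1: center (13/28, -13/28), radius 1/63; x2: center (-9/16, 15/32), radius 1/96; x3: center (4/7, -15/28), radius 1/63; x4: center (-17/32, 1/2), radius 1/72; x5: center (-7/16, 9/16), radius 1/80

Reducing the first expression gives x1: center (1/2, 0), radius 1/5; x2: center (-9/16, 0), radius 1/56; x3: center (-1/2, 0), radius 1/48; x4: center (9/20, -2/5), radius 1/50; x5: center (2/5, -11/20), radius 1/50
Reducing the second expression gives x1: center (13/28, -13/28), radius 1/63; x2: center (-9/16, 15/32), radius 1/96; x3: center (4/7, -15/28), radius 1/63; x4: center (-17/32, 1/2), radius 1/72; x5: center (-7/16, 9/16), radius 1/80
No match — not equal.


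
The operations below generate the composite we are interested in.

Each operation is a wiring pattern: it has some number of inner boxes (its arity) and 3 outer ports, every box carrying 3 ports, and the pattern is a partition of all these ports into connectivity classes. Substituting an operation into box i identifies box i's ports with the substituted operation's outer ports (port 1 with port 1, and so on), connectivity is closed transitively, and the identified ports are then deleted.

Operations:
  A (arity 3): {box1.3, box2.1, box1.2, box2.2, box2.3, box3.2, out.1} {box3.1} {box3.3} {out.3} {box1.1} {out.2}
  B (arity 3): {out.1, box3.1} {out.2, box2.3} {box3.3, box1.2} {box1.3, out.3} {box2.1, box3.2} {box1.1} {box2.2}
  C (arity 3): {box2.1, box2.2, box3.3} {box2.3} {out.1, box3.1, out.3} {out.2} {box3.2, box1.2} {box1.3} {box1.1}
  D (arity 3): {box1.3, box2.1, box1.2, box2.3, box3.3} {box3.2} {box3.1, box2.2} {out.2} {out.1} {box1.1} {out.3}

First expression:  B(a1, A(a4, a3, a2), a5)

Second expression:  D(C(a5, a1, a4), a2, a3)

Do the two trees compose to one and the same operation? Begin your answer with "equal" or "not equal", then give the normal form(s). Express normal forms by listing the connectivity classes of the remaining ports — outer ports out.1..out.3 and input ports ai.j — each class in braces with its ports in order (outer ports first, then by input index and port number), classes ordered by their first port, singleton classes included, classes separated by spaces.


not equal: they reduce to {out.1, a5.1} {out.2} {out.3, a1.3} {a1.1} {a1.2, a5.3} {a2.1} {a2.2, a3.1, a3.2, a3.3, a4.2, a4.3, a5.2} {a2.3} {a4.1} and {out.1} {out.2} {out.3} {a1.1, a1.2, a4.3} {a1.3} {a2.1, a2.3, a3.3, a4.1} {a2.2, a3.1} {a3.2} {a4.2, a5.2} {a5.1} {a5.3}

Normal form of the first expression: {out.1, a5.1} {out.2} {out.3, a1.3} {a1.1} {a1.2, a5.3} {a2.1} {a2.2, a3.1, a3.2, a3.3, a4.2, a4.3, a5.2} {a2.3} {a4.1}
Normal form of the second expression: {out.1} {out.2} {out.3} {a1.1, a1.2, a4.3} {a1.3} {a2.1, a2.3, a3.3, a4.1} {a2.2, a3.1} {a3.2} {a4.2, a5.2} {a5.1} {a5.3}
Distinct normal forms: not equal.
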